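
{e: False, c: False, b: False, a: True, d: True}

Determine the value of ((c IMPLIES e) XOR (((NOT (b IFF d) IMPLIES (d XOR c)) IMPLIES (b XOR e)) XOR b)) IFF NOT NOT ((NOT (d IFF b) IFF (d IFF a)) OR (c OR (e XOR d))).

True

c IMPLIES e = False IMPLIES False = True
b IFF d = False IFF True = False
NOT (b IFF d) = NOT False = True
d XOR c = True XOR False = True
NOT (b IFF d) IMPLIES (d XOR c) = True IMPLIES True = True
b XOR e = False XOR False = False
(NOT (b IFF d) IMPLIES (d XOR c)) IMPLIES (b XOR e) = True IMPLIES False = False
((NOT (b IFF d) IMPLIES (d XOR c)) IMPLIES (b XOR e)) XOR b = False XOR False = False
(c IMPLIES e) XOR (((NOT (b IFF d) IMPLIES (d XOR c)) IMPLIES (b XOR e)) XOR b) = True XOR False = True
d IFF b = True IFF False = False
NOT (d IFF b) = NOT False = True
d IFF a = True IFF True = True
NOT (d IFF b) IFF (d IFF a) = True IFF True = True
e XOR d = False XOR True = True
c OR (e XOR d) = False OR True = True
(NOT (d IFF b) IFF (d IFF a)) OR (c OR (e XOR d)) = True OR True = True
NOT ((NOT (d IFF b) IFF (d IFF a)) OR (c OR (e XOR d))) = NOT True = False
NOT NOT ((NOT (d IFF b) IFF (d IFF a)) OR (c OR (e XOR d))) = NOT False = True
((c IMPLIES e) XOR (((NOT (b IFF d) IMPLIES (d XOR c)) IMPLIES (b XOR e)) XOR b)) IFF NOT NOT ((NOT (d IFF b) IFF (d IFF a)) OR (c OR (e XOR d))) = True IFF True = True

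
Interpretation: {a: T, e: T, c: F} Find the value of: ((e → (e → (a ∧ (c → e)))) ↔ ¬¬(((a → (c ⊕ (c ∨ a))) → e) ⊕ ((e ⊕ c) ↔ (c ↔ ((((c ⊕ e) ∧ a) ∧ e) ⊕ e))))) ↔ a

c → e = F → T = T
a ∧ (c → e) = T ∧ T = T
e → (a ∧ (c → e)) = T → T = T
e → (e → (a ∧ (c → e))) = T → T = T
c ∨ a = F ∨ T = T
c ⊕ (c ∨ a) = F ⊕ T = T
a → (c ⊕ (c ∨ a)) = T → T = T
(a → (c ⊕ (c ∨ a))) → e = T → T = T
e ⊕ c = T ⊕ F = T
c ⊕ e = F ⊕ T = T
(c ⊕ e) ∧ a = T ∧ T = T
((c ⊕ e) ∧ a) ∧ e = T ∧ T = T
(((c ⊕ e) ∧ a) ∧ e) ⊕ e = T ⊕ T = F
c ↔ ((((c ⊕ e) ∧ a) ∧ e) ⊕ e) = F ↔ F = T
(e ⊕ c) ↔ (c ↔ ((((c ⊕ e) ∧ a) ∧ e) ⊕ e)) = T ↔ T = T
((a → (c ⊕ (c ∨ a))) → e) ⊕ ((e ⊕ c) ↔ (c ↔ ((((c ⊕ e) ∧ a) ∧ e) ⊕ e))) = T ⊕ T = F
¬(((a → (c ⊕ (c ∨ a))) → e) ⊕ ((e ⊕ c) ↔ (c ↔ ((((c ⊕ e) ∧ a) ∧ e) ⊕ e)))) = ¬F = T
¬¬(((a → (c ⊕ (c ∨ a))) → e) ⊕ ((e ⊕ c) ↔ (c ↔ ((((c ⊕ e) ∧ a) ∧ e) ⊕ e)))) = ¬T = F
(e → (e → (a ∧ (c → e)))) ↔ ¬¬(((a → (c ⊕ (c ∨ a))) → e) ⊕ ((e ⊕ c) ↔ (c ↔ ((((c ⊕ e) ∧ a) ∧ e) ⊕ e)))) = T ↔ F = F
((e → (e → (a ∧ (c → e)))) ↔ ¬¬(((a → (c ⊕ (c ∨ a))) → e) ⊕ ((e ⊕ c) ↔ (c ↔ ((((c ⊕ e) ∧ a) ∧ e) ⊕ e))))) ↔ a = F ↔ T = F

F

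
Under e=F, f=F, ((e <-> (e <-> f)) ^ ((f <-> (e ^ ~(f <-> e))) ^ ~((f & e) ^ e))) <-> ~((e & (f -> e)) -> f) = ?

T

Substituting e=F, f=F:
e <-> f = F <-> F = T
e <-> (e <-> f) = F <-> T = F
f <-> e = F <-> F = T
~(f <-> e) = ~T = F
e ^ ~(f <-> e) = F ^ F = F
f <-> (e ^ ~(f <-> e)) = F <-> F = T
f & e = F & F = F
(f & e) ^ e = F ^ F = F
~((f & e) ^ e) = ~F = T
(f <-> (e ^ ~(f <-> e))) ^ ~((f & e) ^ e) = T ^ T = F
(e <-> (e <-> f)) ^ ((f <-> (e ^ ~(f <-> e))) ^ ~((f & e) ^ e)) = F ^ F = F
f -> e = F -> F = T
e & (f -> e) = F & T = F
(e & (f -> e)) -> f = F -> F = T
~((e & (f -> e)) -> f) = ~T = F
((e <-> (e <-> f)) ^ ((f <-> (e ^ ~(f <-> e))) ^ ~((f & e) ^ e))) <-> ~((e & (f -> e)) -> f) = F <-> F = T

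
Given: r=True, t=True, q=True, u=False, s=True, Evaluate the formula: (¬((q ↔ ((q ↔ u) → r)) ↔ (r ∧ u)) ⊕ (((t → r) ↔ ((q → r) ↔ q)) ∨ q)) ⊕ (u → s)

True

q ↔ u = True ↔ False = False
(q ↔ u) → r = False → True = True
q ↔ ((q ↔ u) → r) = True ↔ True = True
r ∧ u = True ∧ False = False
(q ↔ ((q ↔ u) → r)) ↔ (r ∧ u) = True ↔ False = False
¬((q ↔ ((q ↔ u) → r)) ↔ (r ∧ u)) = ¬False = True
t → r = True → True = True
q → r = True → True = True
(q → r) ↔ q = True ↔ True = True
(t → r) ↔ ((q → r) ↔ q) = True ↔ True = True
((t → r) ↔ ((q → r) ↔ q)) ∨ q = True ∨ True = True
¬((q ↔ ((q ↔ u) → r)) ↔ (r ∧ u)) ⊕ (((t → r) ↔ ((q → r) ↔ q)) ∨ q) = True ⊕ True = False
u → s = False → True = True
(¬((q ↔ ((q ↔ u) → r)) ↔ (r ∧ u)) ⊕ (((t → r) ↔ ((q → r) ↔ q)) ∨ q)) ⊕ (u → s) = False ⊕ True = True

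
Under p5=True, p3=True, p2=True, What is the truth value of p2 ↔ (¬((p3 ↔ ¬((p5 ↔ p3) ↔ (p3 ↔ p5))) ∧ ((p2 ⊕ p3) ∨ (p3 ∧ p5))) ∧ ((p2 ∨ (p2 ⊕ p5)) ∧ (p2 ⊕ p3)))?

False

p5 ↔ p3 = True ↔ True = True
p3 ↔ p5 = True ↔ True = True
(p5 ↔ p3) ↔ (p3 ↔ p5) = True ↔ True = True
¬((p5 ↔ p3) ↔ (p3 ↔ p5)) = ¬True = False
p3 ↔ ¬((p5 ↔ p3) ↔ (p3 ↔ p5)) = True ↔ False = False
p2 ⊕ p3 = True ⊕ True = False
p3 ∧ p5 = True ∧ True = True
(p2 ⊕ p3) ∨ (p3 ∧ p5) = False ∨ True = True
(p3 ↔ ¬((p5 ↔ p3) ↔ (p3 ↔ p5))) ∧ ((p2 ⊕ p3) ∨ (p3 ∧ p5)) = False ∧ True = False
¬((p3 ↔ ¬((p5 ↔ p3) ↔ (p3 ↔ p5))) ∧ ((p2 ⊕ p3) ∨ (p3 ∧ p5))) = ¬False = True
p2 ⊕ p5 = True ⊕ True = False
p2 ∨ (p2 ⊕ p5) = True ∨ False = True
p2 ⊕ p3 = True ⊕ True = False
(p2 ∨ (p2 ⊕ p5)) ∧ (p2 ⊕ p3) = True ∧ False = False
¬((p3 ↔ ¬((p5 ↔ p3) ↔ (p3 ↔ p5))) ∧ ((p2 ⊕ p3) ∨ (p3 ∧ p5))) ∧ ((p2 ∨ (p2 ⊕ p5)) ∧ (p2 ⊕ p3)) = True ∧ False = False
p2 ↔ (¬((p3 ↔ ¬((p5 ↔ p3) ↔ (p3 ↔ p5))) ∧ ((p2 ⊕ p3) ∨ (p3 ∧ p5))) ∧ ((p2 ∨ (p2 ⊕ p5)) ∧ (p2 ⊕ p3))) = True ↔ False = False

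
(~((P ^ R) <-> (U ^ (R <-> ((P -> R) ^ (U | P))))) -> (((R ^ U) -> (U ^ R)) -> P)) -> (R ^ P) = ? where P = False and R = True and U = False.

P ^ R = False ^ True = True
P -> R = False -> True = True
U | P = False | False = False
(P -> R) ^ (U | P) = True ^ False = True
R <-> ((P -> R) ^ (U | P)) = True <-> True = True
U ^ (R <-> ((P -> R) ^ (U | P))) = False ^ True = True
(P ^ R) <-> (U ^ (R <-> ((P -> R) ^ (U | P)))) = True <-> True = True
~((P ^ R) <-> (U ^ (R <-> ((P -> R) ^ (U | P))))) = ~True = False
R ^ U = True ^ False = True
U ^ R = False ^ True = True
(R ^ U) -> (U ^ R) = True -> True = True
((R ^ U) -> (U ^ R)) -> P = True -> False = False
~((P ^ R) <-> (U ^ (R <-> ((P -> R) ^ (U | P))))) -> (((R ^ U) -> (U ^ R)) -> P) = False -> False = True
R ^ P = True ^ False = True
(~((P ^ R) <-> (U ^ (R <-> ((P -> R) ^ (U | P))))) -> (((R ^ U) -> (U ^ R)) -> P)) -> (R ^ P) = True -> True = True

True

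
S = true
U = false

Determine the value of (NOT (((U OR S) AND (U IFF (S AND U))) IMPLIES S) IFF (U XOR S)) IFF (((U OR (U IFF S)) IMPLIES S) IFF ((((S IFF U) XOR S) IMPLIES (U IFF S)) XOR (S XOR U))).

false

U OR S = false OR true = true
S AND U = true AND false = false
U IFF (S AND U) = false IFF false = true
(U OR S) AND (U IFF (S AND U)) = true AND true = true
((U OR S) AND (U IFF (S AND U))) IMPLIES S = true IMPLIES true = true
NOT (((U OR S) AND (U IFF (S AND U))) IMPLIES S) = NOT true = false
U XOR S = false XOR true = true
NOT (((U OR S) AND (U IFF (S AND U))) IMPLIES S) IFF (U XOR S) = false IFF true = false
U IFF S = false IFF true = false
U OR (U IFF S) = false OR false = false
(U OR (U IFF S)) IMPLIES S = false IMPLIES true = true
S IFF U = true IFF false = false
(S IFF U) XOR S = false XOR true = true
U IFF S = false IFF true = false
((S IFF U) XOR S) IMPLIES (U IFF S) = true IMPLIES false = false
S XOR U = true XOR false = true
(((S IFF U) XOR S) IMPLIES (U IFF S)) XOR (S XOR U) = false XOR true = true
((U OR (U IFF S)) IMPLIES S) IFF ((((S IFF U) XOR S) IMPLIES (U IFF S)) XOR (S XOR U)) = true IFF true = true
(NOT (((U OR S) AND (U IFF (S AND U))) IMPLIES S) IFF (U XOR S)) IFF (((U OR (U IFF S)) IMPLIES S) IFF ((((S IFF U) XOR S) IMPLIES (U IFF S)) XOR (S XOR U))) = false IFF true = false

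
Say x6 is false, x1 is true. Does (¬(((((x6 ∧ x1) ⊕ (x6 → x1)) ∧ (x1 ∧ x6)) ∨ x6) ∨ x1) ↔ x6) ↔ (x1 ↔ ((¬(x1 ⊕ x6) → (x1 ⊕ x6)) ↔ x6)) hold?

False

x6 ∧ x1 = False ∧ True = False
x6 → x1 = False → True = True
(x6 ∧ x1) ⊕ (x6 → x1) = False ⊕ True = True
x1 ∧ x6 = True ∧ False = False
((x6 ∧ x1) ⊕ (x6 → x1)) ∧ (x1 ∧ x6) = True ∧ False = False
(((x6 ∧ x1) ⊕ (x6 → x1)) ∧ (x1 ∧ x6)) ∨ x6 = False ∨ False = False
((((x6 ∧ x1) ⊕ (x6 → x1)) ∧ (x1 ∧ x6)) ∨ x6) ∨ x1 = False ∨ True = True
¬(((((x6 ∧ x1) ⊕ (x6 → x1)) ∧ (x1 ∧ x6)) ∨ x6) ∨ x1) = ¬True = False
¬(((((x6 ∧ x1) ⊕ (x6 → x1)) ∧ (x1 ∧ x6)) ∨ x6) ∨ x1) ↔ x6 = False ↔ False = True
x1 ⊕ x6 = True ⊕ False = True
¬(x1 ⊕ x6) = ¬True = False
x1 ⊕ x6 = True ⊕ False = True
¬(x1 ⊕ x6) → (x1 ⊕ x6) = False → True = True
(¬(x1 ⊕ x6) → (x1 ⊕ x6)) ↔ x6 = True ↔ False = False
x1 ↔ ((¬(x1 ⊕ x6) → (x1 ⊕ x6)) ↔ x6) = True ↔ False = False
(¬(((((x6 ∧ x1) ⊕ (x6 → x1)) ∧ (x1 ∧ x6)) ∨ x6) ∨ x1) ↔ x6) ↔ (x1 ↔ ((¬(x1 ⊕ x6) → (x1 ⊕ x6)) ↔ x6)) = True ↔ False = False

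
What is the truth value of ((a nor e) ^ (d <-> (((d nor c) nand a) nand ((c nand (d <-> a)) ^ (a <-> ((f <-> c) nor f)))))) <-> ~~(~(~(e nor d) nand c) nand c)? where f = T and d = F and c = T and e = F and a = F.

a nor e = F nor F = T
d nor c = F nor T = F
(d nor c) nand a = F nand F = T
d <-> a = F <-> F = T
c nand (d <-> a) = T nand T = F
f <-> c = T <-> T = T
(f <-> c) nor f = T nor T = F
a <-> ((f <-> c) nor f) = F <-> F = T
(c nand (d <-> a)) ^ (a <-> ((f <-> c) nor f)) = F ^ T = T
((d nor c) nand a) nand ((c nand (d <-> a)) ^ (a <-> ((f <-> c) nor f))) = T nand T = F
d <-> (((d nor c) nand a) nand ((c nand (d <-> a)) ^ (a <-> ((f <-> c) nor f)))) = F <-> F = T
(a nor e) ^ (d <-> (((d nor c) nand a) nand ((c nand (d <-> a)) ^ (a <-> ((f <-> c) nor f))))) = T ^ T = F
e nor d = F nor F = T
~(e nor d) = ~T = F
~(e nor d) nand c = F nand T = T
~(~(e nor d) nand c) = ~T = F
~(~(e nor d) nand c) nand c = F nand T = T
~(~(~(e nor d) nand c) nand c) = ~T = F
~~(~(~(e nor d) nand c) nand c) = ~F = T
((a nor e) ^ (d <-> (((d nor c) nand a) nand ((c nand (d <-> a)) ^ (a <-> ((f <-> c) nor f)))))) <-> ~~(~(~(e nor d) nand c) nand c) = F <-> T = F

F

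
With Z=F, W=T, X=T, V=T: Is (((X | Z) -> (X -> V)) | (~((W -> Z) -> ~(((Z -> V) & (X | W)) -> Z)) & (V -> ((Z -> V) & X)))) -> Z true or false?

X | Z = T | F = T
X -> V = T -> T = T
(X | Z) -> (X -> V) = T -> T = T
W -> Z = T -> F = F
Z -> V = F -> T = T
X | W = T | T = T
(Z -> V) & (X | W) = T & T = T
((Z -> V) & (X | W)) -> Z = T -> F = F
~(((Z -> V) & (X | W)) -> Z) = ~F = T
(W -> Z) -> ~(((Z -> V) & (X | W)) -> Z) = F -> T = T
~((W -> Z) -> ~(((Z -> V) & (X | W)) -> Z)) = ~T = F
Z -> V = F -> T = T
(Z -> V) & X = T & T = T
V -> ((Z -> V) & X) = T -> T = T
~((W -> Z) -> ~(((Z -> V) & (X | W)) -> Z)) & (V -> ((Z -> V) & X)) = F & T = F
((X | Z) -> (X -> V)) | (~((W -> Z) -> ~(((Z -> V) & (X | W)) -> Z)) & (V -> ((Z -> V) & X))) = T | F = T
(((X | Z) -> (X -> V)) | (~((W -> Z) -> ~(((Z -> V) & (X | W)) -> Z)) & (V -> ((Z -> V) & X)))) -> Z = T -> F = F

F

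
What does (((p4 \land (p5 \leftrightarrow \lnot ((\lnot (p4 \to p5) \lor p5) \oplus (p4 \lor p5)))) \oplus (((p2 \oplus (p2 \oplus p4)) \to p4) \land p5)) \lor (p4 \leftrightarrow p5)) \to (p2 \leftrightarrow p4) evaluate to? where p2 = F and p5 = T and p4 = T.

F

p4 \to p5 = T \to T = T
\lnot (p4 \to p5) = \lnot T = F
\lnot (p4 \to p5) \lor p5 = F \lor T = T
p4 \lor p5 = T \lor T = T
(\lnot (p4 \to p5) \lor p5) \oplus (p4 \lor p5) = T \oplus T = F
\lnot ((\lnot (p4 \to p5) \lor p5) \oplus (p4 \lor p5)) = \lnot F = T
p5 \leftrightarrow \lnot ((\lnot (p4 \to p5) \lor p5) \oplus (p4 \lor p5)) = T \leftrightarrow T = T
p4 \land (p5 \leftrightarrow \lnot ((\lnot (p4 \to p5) \lor p5) \oplus (p4 \lor p5))) = T \land T = T
p2 \oplus p4 = F \oplus T = T
p2 \oplus (p2 \oplus p4) = F \oplus T = T
(p2 \oplus (p2 \oplus p4)) \to p4 = T \to T = T
((p2 \oplus (p2 \oplus p4)) \to p4) \land p5 = T \land T = T
(p4 \land (p5 \leftrightarrow \lnot ((\lnot (p4 \to p5) \lor p5) \oplus (p4 \lor p5)))) \oplus (((p2 \oplus (p2 \oplus p4)) \to p4) \land p5) = T \oplus T = F
p4 \leftrightarrow p5 = T \leftrightarrow T = T
((p4 \land (p5 \leftrightarrow \lnot ((\lnot (p4 \to p5) \lor p5) \oplus (p4 \lor p5)))) \oplus (((p2 \oplus (p2 \oplus p4)) \to p4) \land p5)) \lor (p4 \leftrightarrow p5) = F \lor T = T
p2 \leftrightarrow p4 = F \leftrightarrow T = F
(((p4 \land (p5 \leftrightarrow \lnot ((\lnot (p4 \to p5) \lor p5) \oplus (p4 \lor p5)))) \oplus (((p2 \oplus (p2 \oplus p4)) \to p4) \land p5)) \lor (p4 \leftrightarrow p5)) \to (p2 \leftrightarrow p4) = T \to F = F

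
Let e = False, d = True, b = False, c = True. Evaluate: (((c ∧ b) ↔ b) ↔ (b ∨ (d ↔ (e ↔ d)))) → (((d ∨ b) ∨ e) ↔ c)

True

c ∧ b = True ∧ False = False
(c ∧ b) ↔ b = False ↔ False = True
e ↔ d = False ↔ True = False
d ↔ (e ↔ d) = True ↔ False = False
b ∨ (d ↔ (e ↔ d)) = False ∨ False = False
((c ∧ b) ↔ b) ↔ (b ∨ (d ↔ (e ↔ d))) = True ↔ False = False
d ∨ b = True ∨ False = True
(d ∨ b) ∨ e = True ∨ False = True
((d ∨ b) ∨ e) ↔ c = True ↔ True = True
(((c ∧ b) ↔ b) ↔ (b ∨ (d ↔ (e ↔ d)))) → (((d ∨ b) ∨ e) ↔ c) = False → True = True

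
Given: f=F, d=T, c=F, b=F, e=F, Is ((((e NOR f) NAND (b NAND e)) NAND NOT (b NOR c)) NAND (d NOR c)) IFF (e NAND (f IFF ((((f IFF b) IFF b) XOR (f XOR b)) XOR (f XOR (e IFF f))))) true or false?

T

e NOR f = F NOR F = T
b NAND e = F NAND F = T
(e NOR f) NAND (b NAND e) = T NAND T = F
b NOR c = F NOR F = T
NOT (b NOR c) = NOT T = F
((e NOR f) NAND (b NAND e)) NAND NOT (b NOR c) = F NAND F = T
d NOR c = T NOR F = F
(((e NOR f) NAND (b NAND e)) NAND NOT (b NOR c)) NAND (d NOR c) = T NAND F = T
f IFF b = F IFF F = T
(f IFF b) IFF b = T IFF F = F
f XOR b = F XOR F = F
((f IFF b) IFF b) XOR (f XOR b) = F XOR F = F
e IFF f = F IFF F = T
f XOR (e IFF f) = F XOR T = T
(((f IFF b) IFF b) XOR (f XOR b)) XOR (f XOR (e IFF f)) = F XOR T = T
f IFF ((((f IFF b) IFF b) XOR (f XOR b)) XOR (f XOR (e IFF f))) = F IFF T = F
e NAND (f IFF ((((f IFF b) IFF b) XOR (f XOR b)) XOR (f XOR (e IFF f)))) = F NAND F = T
((((e NOR f) NAND (b NAND e)) NAND NOT (b NOR c)) NAND (d NOR c)) IFF (e NAND (f IFF ((((f IFF b) IFF b) XOR (f XOR b)) XOR (f XOR (e IFF f))))) = T IFF T = T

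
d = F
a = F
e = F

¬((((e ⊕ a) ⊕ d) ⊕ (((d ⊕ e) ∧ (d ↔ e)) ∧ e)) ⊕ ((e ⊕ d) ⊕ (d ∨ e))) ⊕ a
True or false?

T

Substituting d=F, a=F, e=F:
e ⊕ a = F ⊕ F = F
(e ⊕ a) ⊕ d = F ⊕ F = F
d ⊕ e = F ⊕ F = F
d ↔ e = F ↔ F = T
(d ⊕ e) ∧ (d ↔ e) = F ∧ T = F
((d ⊕ e) ∧ (d ↔ e)) ∧ e = F ∧ F = F
((e ⊕ a) ⊕ d) ⊕ (((d ⊕ e) ∧ (d ↔ e)) ∧ e) = F ⊕ F = F
e ⊕ d = F ⊕ F = F
d ∨ e = F ∨ F = F
(e ⊕ d) ⊕ (d ∨ e) = F ⊕ F = F
(((e ⊕ a) ⊕ d) ⊕ (((d ⊕ e) ∧ (d ↔ e)) ∧ e)) ⊕ ((e ⊕ d) ⊕ (d ∨ e)) = F ⊕ F = F
¬((((e ⊕ a) ⊕ d) ⊕ (((d ⊕ e) ∧ (d ↔ e)) ∧ e)) ⊕ ((e ⊕ d) ⊕ (d ∨ e))) = ¬F = T
¬((((e ⊕ a) ⊕ d) ⊕ (((d ⊕ e) ∧ (d ↔ e)) ∧ e)) ⊕ ((e ⊕ d) ⊕ (d ∨ e))) ⊕ a = T ⊕ F = T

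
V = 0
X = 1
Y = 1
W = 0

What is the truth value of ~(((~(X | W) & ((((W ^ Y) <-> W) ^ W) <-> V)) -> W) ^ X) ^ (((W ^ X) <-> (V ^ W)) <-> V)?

X | W = 1 | 0 = 1
~(X | W) = ~1 = 0
W ^ Y = 0 ^ 1 = 1
(W ^ Y) <-> W = 1 <-> 0 = 0
((W ^ Y) <-> W) ^ W = 0 ^ 0 = 0
(((W ^ Y) <-> W) ^ W) <-> V = 0 <-> 0 = 1
~(X | W) & ((((W ^ Y) <-> W) ^ W) <-> V) = 0 & 1 = 0
(~(X | W) & ((((W ^ Y) <-> W) ^ W) <-> V)) -> W = 0 -> 0 = 1
((~(X | W) & ((((W ^ Y) <-> W) ^ W) <-> V)) -> W) ^ X = 1 ^ 1 = 0
~(((~(X | W) & ((((W ^ Y) <-> W) ^ W) <-> V)) -> W) ^ X) = ~0 = 1
W ^ X = 0 ^ 1 = 1
V ^ W = 0 ^ 0 = 0
(W ^ X) <-> (V ^ W) = 1 <-> 0 = 0
((W ^ X) <-> (V ^ W)) <-> V = 0 <-> 0 = 1
~(((~(X | W) & ((((W ^ Y) <-> W) ^ W) <-> V)) -> W) ^ X) ^ (((W ^ X) <-> (V ^ W)) <-> V) = 1 ^ 1 = 0

0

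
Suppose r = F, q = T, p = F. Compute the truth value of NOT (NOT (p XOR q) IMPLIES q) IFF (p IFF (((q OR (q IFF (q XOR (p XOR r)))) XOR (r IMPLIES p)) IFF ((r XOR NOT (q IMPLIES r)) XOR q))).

p XOR q = F XOR T = T
NOT (p XOR q) = NOT T = F
NOT (p XOR q) IMPLIES q = F IMPLIES T = T
NOT (NOT (p XOR q) IMPLIES q) = NOT T = F
p XOR r = F XOR F = F
q XOR (p XOR r) = T XOR F = T
q IFF (q XOR (p XOR r)) = T IFF T = T
q OR (q IFF (q XOR (p XOR r))) = T OR T = T
r IMPLIES p = F IMPLIES F = T
(q OR (q IFF (q XOR (p XOR r)))) XOR (r IMPLIES p) = T XOR T = F
q IMPLIES r = T IMPLIES F = F
NOT (q IMPLIES r) = NOT F = T
r XOR NOT (q IMPLIES r) = F XOR T = T
(r XOR NOT (q IMPLIES r)) XOR q = T XOR T = F
((q OR (q IFF (q XOR (p XOR r)))) XOR (r IMPLIES p)) IFF ((r XOR NOT (q IMPLIES r)) XOR q) = F IFF F = T
p IFF (((q OR (q IFF (q XOR (p XOR r)))) XOR (r IMPLIES p)) IFF ((r XOR NOT (q IMPLIES r)) XOR q)) = F IFF T = F
NOT (NOT (p XOR q) IMPLIES q) IFF (p IFF (((q OR (q IFF (q XOR (p XOR r)))) XOR (r IMPLIES p)) IFF ((r XOR NOT (q IMPLIES r)) XOR q))) = F IFF F = T

T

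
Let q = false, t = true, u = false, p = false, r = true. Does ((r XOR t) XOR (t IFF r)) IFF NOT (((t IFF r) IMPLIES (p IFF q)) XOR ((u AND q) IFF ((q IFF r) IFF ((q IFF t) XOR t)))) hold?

true

r XOR t = true XOR true = false
t IFF r = true IFF true = true
(r XOR t) XOR (t IFF r) = false XOR true = true
t IFF r = true IFF true = true
p IFF q = false IFF false = true
(t IFF r) IMPLIES (p IFF q) = true IMPLIES true = true
u AND q = false AND false = false
q IFF r = false IFF true = false
q IFF t = false IFF true = false
(q IFF t) XOR t = false XOR true = true
(q IFF r) IFF ((q IFF t) XOR t) = false IFF true = false
(u AND q) IFF ((q IFF r) IFF ((q IFF t) XOR t)) = false IFF false = true
((t IFF r) IMPLIES (p IFF q)) XOR ((u AND q) IFF ((q IFF r) IFF ((q IFF t) XOR t))) = true XOR true = false
NOT (((t IFF r) IMPLIES (p IFF q)) XOR ((u AND q) IFF ((q IFF r) IFF ((q IFF t) XOR t)))) = NOT false = true
((r XOR t) XOR (t IFF r)) IFF NOT (((t IFF r) IMPLIES (p IFF q)) XOR ((u AND q) IFF ((q IFF r) IFF ((q IFF t) XOR t)))) = true IFF true = true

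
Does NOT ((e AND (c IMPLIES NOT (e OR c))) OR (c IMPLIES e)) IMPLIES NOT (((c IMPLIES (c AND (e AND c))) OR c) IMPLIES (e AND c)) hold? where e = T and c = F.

e OR c = T OR F = T
NOT (e OR c) = NOT T = F
c IMPLIES NOT (e OR c) = F IMPLIES F = T
e AND (c IMPLIES NOT (e OR c)) = T AND T = T
c IMPLIES e = F IMPLIES T = T
(e AND (c IMPLIES NOT (e OR c))) OR (c IMPLIES e) = T OR T = T
NOT ((e AND (c IMPLIES NOT (e OR c))) OR (c IMPLIES e)) = NOT T = F
e AND c = T AND F = F
c AND (e AND c) = F AND F = F
c IMPLIES (c AND (e AND c)) = F IMPLIES F = T
(c IMPLIES (c AND (e AND c))) OR c = T OR F = T
e AND c = T AND F = F
((c IMPLIES (c AND (e AND c))) OR c) IMPLIES (e AND c) = T IMPLIES F = F
NOT (((c IMPLIES (c AND (e AND c))) OR c) IMPLIES (e AND c)) = NOT F = T
NOT ((e AND (c IMPLIES NOT (e OR c))) OR (c IMPLIES e)) IMPLIES NOT (((c IMPLIES (c AND (e AND c))) OR c) IMPLIES (e AND c)) = F IMPLIES T = T

T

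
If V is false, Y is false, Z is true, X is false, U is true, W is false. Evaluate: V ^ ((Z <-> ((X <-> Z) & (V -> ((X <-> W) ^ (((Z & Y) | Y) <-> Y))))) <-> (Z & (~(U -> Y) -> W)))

T

Substituting V=F, Y=F, Z=T, X=F, U=T, W=F:
X <-> Z = F <-> T = F
X <-> W = F <-> F = T
Z & Y = T & F = F
(Z & Y) | Y = F | F = F
((Z & Y) | Y) <-> Y = F <-> F = T
(X <-> W) ^ (((Z & Y) | Y) <-> Y) = T ^ T = F
V -> ((X <-> W) ^ (((Z & Y) | Y) <-> Y)) = F -> F = T
(X <-> Z) & (V -> ((X <-> W) ^ (((Z & Y) | Y) <-> Y))) = F & T = F
Z <-> ((X <-> Z) & (V -> ((X <-> W) ^ (((Z & Y) | Y) <-> Y)))) = T <-> F = F
U -> Y = T -> F = F
~(U -> Y) = ~F = T
~(U -> Y) -> W = T -> F = F
Z & (~(U -> Y) -> W) = T & F = F
(Z <-> ((X <-> Z) & (V -> ((X <-> W) ^ (((Z & Y) | Y) <-> Y))))) <-> (Z & (~(U -> Y) -> W)) = F <-> F = T
V ^ ((Z <-> ((X <-> Z) & (V -> ((X <-> W) ^ (((Z & Y) | Y) <-> Y))))) <-> (Z & (~(U -> Y) -> W))) = F ^ T = T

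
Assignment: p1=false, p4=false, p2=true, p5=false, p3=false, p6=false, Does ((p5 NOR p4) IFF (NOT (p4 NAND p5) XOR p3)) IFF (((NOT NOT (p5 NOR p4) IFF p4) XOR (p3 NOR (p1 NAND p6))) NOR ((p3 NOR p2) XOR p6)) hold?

p5 NOR p4 = false NOR false = true
p4 NAND p5 = false NAND false = true
NOT (p4 NAND p5) = NOT true = false
NOT (p4 NAND p5) XOR p3 = false XOR false = false
(p5 NOR p4) IFF (NOT (p4 NAND p5) XOR p3) = true IFF false = false
p5 NOR p4 = false NOR false = true
NOT (p5 NOR p4) = NOT true = false
NOT NOT (p5 NOR p4) = NOT false = true
NOT NOT (p5 NOR p4) IFF p4 = true IFF false = false
p1 NAND p6 = false NAND false = true
p3 NOR (p1 NAND p6) = false NOR true = false
(NOT NOT (p5 NOR p4) IFF p4) XOR (p3 NOR (p1 NAND p6)) = false XOR false = false
p3 NOR p2 = false NOR true = false
(p3 NOR p2) XOR p6 = false XOR false = false
((NOT NOT (p5 NOR p4) IFF p4) XOR (p3 NOR (p1 NAND p6))) NOR ((p3 NOR p2) XOR p6) = false NOR false = true
((p5 NOR p4) IFF (NOT (p4 NAND p5) XOR p3)) IFF (((NOT NOT (p5 NOR p4) IFF p4) XOR (p3 NOR (p1 NAND p6))) NOR ((p3 NOR p2) XOR p6)) = false IFF true = false

false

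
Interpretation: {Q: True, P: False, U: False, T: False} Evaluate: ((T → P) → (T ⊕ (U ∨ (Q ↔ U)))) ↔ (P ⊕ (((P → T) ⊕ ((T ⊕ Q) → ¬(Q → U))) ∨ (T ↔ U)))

False

T → P = False → False = True
Q ↔ U = True ↔ False = False
U ∨ (Q ↔ U) = False ∨ False = False
T ⊕ (U ∨ (Q ↔ U)) = False ⊕ False = False
(T → P) → (T ⊕ (U ∨ (Q ↔ U))) = True → False = False
P → T = False → False = True
T ⊕ Q = False ⊕ True = True
Q → U = True → False = False
¬(Q → U) = ¬False = True
(T ⊕ Q) → ¬(Q → U) = True → True = True
(P → T) ⊕ ((T ⊕ Q) → ¬(Q → U)) = True ⊕ True = False
T ↔ U = False ↔ False = True
((P → T) ⊕ ((T ⊕ Q) → ¬(Q → U))) ∨ (T ↔ U) = False ∨ True = True
P ⊕ (((P → T) ⊕ ((T ⊕ Q) → ¬(Q → U))) ∨ (T ↔ U)) = False ⊕ True = True
((T → P) → (T ⊕ (U ∨ (Q ↔ U)))) ↔ (P ⊕ (((P → T) ⊕ ((T ⊕ Q) → ¬(Q → U))) ∨ (T ↔ U))) = False ↔ True = False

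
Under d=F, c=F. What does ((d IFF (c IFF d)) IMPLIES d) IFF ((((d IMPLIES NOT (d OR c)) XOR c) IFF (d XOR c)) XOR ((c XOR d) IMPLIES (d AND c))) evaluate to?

T

c IFF d = F IFF F = T
d IFF (c IFF d) = F IFF T = F
(d IFF (c IFF d)) IMPLIES d = F IMPLIES F = T
d OR c = F OR F = F
NOT (d OR c) = NOT F = T
d IMPLIES NOT (d OR c) = F IMPLIES T = T
(d IMPLIES NOT (d OR c)) XOR c = T XOR F = T
d XOR c = F XOR F = F
((d IMPLIES NOT (d OR c)) XOR c) IFF (d XOR c) = T IFF F = F
c XOR d = F XOR F = F
d AND c = F AND F = F
(c XOR d) IMPLIES (d AND c) = F IMPLIES F = T
(((d IMPLIES NOT (d OR c)) XOR c) IFF (d XOR c)) XOR ((c XOR d) IMPLIES (d AND c)) = F XOR T = T
((d IFF (c IFF d)) IMPLIES d) IFF ((((d IMPLIES NOT (d OR c)) XOR c) IFF (d XOR c)) XOR ((c XOR d) IMPLIES (d AND c))) = T IFF T = T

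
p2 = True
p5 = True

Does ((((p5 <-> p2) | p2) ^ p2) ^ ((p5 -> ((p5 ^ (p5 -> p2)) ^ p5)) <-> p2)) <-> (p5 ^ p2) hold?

False

Substituting p2=True, p5=True:
p5 <-> p2 = True <-> True = True
(p5 <-> p2) | p2 = True | True = True
((p5 <-> p2) | p2) ^ p2 = True ^ True = False
p5 -> p2 = True -> True = True
p5 ^ (p5 -> p2) = True ^ True = False
(p5 ^ (p5 -> p2)) ^ p5 = False ^ True = True
p5 -> ((p5 ^ (p5 -> p2)) ^ p5) = True -> True = True
(p5 -> ((p5 ^ (p5 -> p2)) ^ p5)) <-> p2 = True <-> True = True
(((p5 <-> p2) | p2) ^ p2) ^ ((p5 -> ((p5 ^ (p5 -> p2)) ^ p5)) <-> p2) = False ^ True = True
p5 ^ p2 = True ^ True = False
((((p5 <-> p2) | p2) ^ p2) ^ ((p5 -> ((p5 ^ (p5 -> p2)) ^ p5)) <-> p2)) <-> (p5 ^ p2) = True <-> False = False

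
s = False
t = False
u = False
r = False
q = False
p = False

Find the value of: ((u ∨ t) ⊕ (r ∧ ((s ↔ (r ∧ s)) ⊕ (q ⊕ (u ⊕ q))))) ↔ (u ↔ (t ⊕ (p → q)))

True

Substituting s=False, t=False, u=False, r=False, q=False, p=False:
u ∨ t = False ∨ False = False
r ∧ s = False ∧ False = False
s ↔ (r ∧ s) = False ↔ False = True
u ⊕ q = False ⊕ False = False
q ⊕ (u ⊕ q) = False ⊕ False = False
(s ↔ (r ∧ s)) ⊕ (q ⊕ (u ⊕ q)) = True ⊕ False = True
r ∧ ((s ↔ (r ∧ s)) ⊕ (q ⊕ (u ⊕ q))) = False ∧ True = False
(u ∨ t) ⊕ (r ∧ ((s ↔ (r ∧ s)) ⊕ (q ⊕ (u ⊕ q)))) = False ⊕ False = False
p → q = False → False = True
t ⊕ (p → q) = False ⊕ True = True
u ↔ (t ⊕ (p → q)) = False ↔ True = False
((u ∨ t) ⊕ (r ∧ ((s ↔ (r ∧ s)) ⊕ (q ⊕ (u ⊕ q))))) ↔ (u ↔ (t ⊕ (p → q))) = False ↔ False = True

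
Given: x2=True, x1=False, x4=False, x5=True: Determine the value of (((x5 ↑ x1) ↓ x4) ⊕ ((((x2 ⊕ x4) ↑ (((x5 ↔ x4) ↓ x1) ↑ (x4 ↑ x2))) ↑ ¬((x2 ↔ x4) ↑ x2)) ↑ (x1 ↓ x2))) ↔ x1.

Substituting x2=True, x1=False, x4=False, x5=True:
x5 ↑ x1 = True ↑ False = True
(x5 ↑ x1) ↓ x4 = True ↓ False = False
x2 ⊕ x4 = True ⊕ False = True
x5 ↔ x4 = True ↔ False = False
(x5 ↔ x4) ↓ x1 = False ↓ False = True
x4 ↑ x2 = False ↑ True = True
((x5 ↔ x4) ↓ x1) ↑ (x4 ↑ x2) = True ↑ True = False
(x2 ⊕ x4) ↑ (((x5 ↔ x4) ↓ x1) ↑ (x4 ↑ x2)) = True ↑ False = True
x2 ↔ x4 = True ↔ False = False
(x2 ↔ x4) ↑ x2 = False ↑ True = True
¬((x2 ↔ x4) ↑ x2) = ¬True = False
((x2 ⊕ x4) ↑ (((x5 ↔ x4) ↓ x1) ↑ (x4 ↑ x2))) ↑ ¬((x2 ↔ x4) ↑ x2) = True ↑ False = True
x1 ↓ x2 = False ↓ True = False
(((x2 ⊕ x4) ↑ (((x5 ↔ x4) ↓ x1) ↑ (x4 ↑ x2))) ↑ ¬((x2 ↔ x4) ↑ x2)) ↑ (x1 ↓ x2) = True ↑ False = True
((x5 ↑ x1) ↓ x4) ⊕ ((((x2 ⊕ x4) ↑ (((x5 ↔ x4) ↓ x1) ↑ (x4 ↑ x2))) ↑ ¬((x2 ↔ x4) ↑ x2)) ↑ (x1 ↓ x2)) = False ⊕ True = True
(((x5 ↑ x1) ↓ x4) ⊕ ((((x2 ⊕ x4) ↑ (((x5 ↔ x4) ↓ x1) ↑ (x4 ↑ x2))) ↑ ¬((x2 ↔ x4) ↑ x2)) ↑ (x1 ↓ x2))) ↔ x1 = True ↔ False = False

False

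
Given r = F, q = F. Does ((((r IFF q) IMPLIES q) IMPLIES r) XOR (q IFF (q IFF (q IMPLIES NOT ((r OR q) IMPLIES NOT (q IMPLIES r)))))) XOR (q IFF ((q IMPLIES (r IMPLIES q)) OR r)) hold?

r IFF q = F IFF F = T
(r IFF q) IMPLIES q = T IMPLIES F = F
((r IFF q) IMPLIES q) IMPLIES r = F IMPLIES F = T
r OR q = F OR F = F
q IMPLIES r = F IMPLIES F = T
NOT (q IMPLIES r) = NOT T = F
(r OR q) IMPLIES NOT (q IMPLIES r) = F IMPLIES F = T
NOT ((r OR q) IMPLIES NOT (q IMPLIES r)) = NOT T = F
q IMPLIES NOT ((r OR q) IMPLIES NOT (q IMPLIES r)) = F IMPLIES F = T
q IFF (q IMPLIES NOT ((r OR q) IMPLIES NOT (q IMPLIES r))) = F IFF T = F
q IFF (q IFF (q IMPLIES NOT ((r OR q) IMPLIES NOT (q IMPLIES r)))) = F IFF F = T
(((r IFF q) IMPLIES q) IMPLIES r) XOR (q IFF (q IFF (q IMPLIES NOT ((r OR q) IMPLIES NOT (q IMPLIES r))))) = T XOR T = F
r IMPLIES q = F IMPLIES F = T
q IMPLIES (r IMPLIES q) = F IMPLIES T = T
(q IMPLIES (r IMPLIES q)) OR r = T OR F = T
q IFF ((q IMPLIES (r IMPLIES q)) OR r) = F IFF T = F
((((r IFF q) IMPLIES q) IMPLIES r) XOR (q IFF (q IFF (q IMPLIES NOT ((r OR q) IMPLIES NOT (q IMPLIES r)))))) XOR (q IFF ((q IMPLIES (r IMPLIES q)) OR r)) = F XOR F = F

F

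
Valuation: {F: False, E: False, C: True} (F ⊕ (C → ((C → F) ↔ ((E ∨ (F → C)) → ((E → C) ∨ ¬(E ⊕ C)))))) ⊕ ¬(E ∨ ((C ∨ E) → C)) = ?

False

C → F = True → False = False
F → C = False → True = True
E ∨ (F → C) = False ∨ True = True
E → C = False → True = True
E ⊕ C = False ⊕ True = True
¬(E ⊕ C) = ¬True = False
(E → C) ∨ ¬(E ⊕ C) = True ∨ False = True
(E ∨ (F → C)) → ((E → C) ∨ ¬(E ⊕ C)) = True → True = True
(C → F) ↔ ((E ∨ (F → C)) → ((E → C) ∨ ¬(E ⊕ C))) = False ↔ True = False
C → ((C → F) ↔ ((E ∨ (F → C)) → ((E → C) ∨ ¬(E ⊕ C)))) = True → False = False
F ⊕ (C → ((C → F) ↔ ((E ∨ (F → C)) → ((E → C) ∨ ¬(E ⊕ C))))) = False ⊕ False = False
C ∨ E = True ∨ False = True
(C ∨ E) → C = True → True = True
E ∨ ((C ∨ E) → C) = False ∨ True = True
¬(E ∨ ((C ∨ E) → C)) = ¬True = False
(F ⊕ (C → ((C → F) ↔ ((E ∨ (F → C)) → ((E → C) ∨ ¬(E ⊕ C)))))) ⊕ ¬(E ∨ ((C ∨ E) → C)) = False ⊕ False = False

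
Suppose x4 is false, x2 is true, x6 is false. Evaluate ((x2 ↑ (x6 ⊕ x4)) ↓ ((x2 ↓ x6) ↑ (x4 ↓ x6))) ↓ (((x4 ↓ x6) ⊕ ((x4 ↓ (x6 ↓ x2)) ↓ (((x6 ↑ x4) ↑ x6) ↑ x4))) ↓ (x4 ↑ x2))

True

Substituting x4=False, x2=True, x6=False:
x6 ⊕ x4 = False ⊕ False = False
x2 ↑ (x6 ⊕ x4) = True ↑ False = True
x2 ↓ x6 = True ↓ False = False
x4 ↓ x6 = False ↓ False = True
(x2 ↓ x6) ↑ (x4 ↓ x6) = False ↑ True = True
(x2 ↑ (x6 ⊕ x4)) ↓ ((x2 ↓ x6) ↑ (x4 ↓ x6)) = True ↓ True = False
x4 ↓ x6 = False ↓ False = True
x6 ↓ x2 = False ↓ True = False
x4 ↓ (x6 ↓ x2) = False ↓ False = True
x6 ↑ x4 = False ↑ False = True
(x6 ↑ x4) ↑ x6 = True ↑ False = True
((x6 ↑ x4) ↑ x6) ↑ x4 = True ↑ False = True
(x4 ↓ (x6 ↓ x2)) ↓ (((x6 ↑ x4) ↑ x6) ↑ x4) = True ↓ True = False
(x4 ↓ x6) ⊕ ((x4 ↓ (x6 ↓ x2)) ↓ (((x6 ↑ x4) ↑ x6) ↑ x4)) = True ⊕ False = True
x4 ↑ x2 = False ↑ True = True
((x4 ↓ x6) ⊕ ((x4 ↓ (x6 ↓ x2)) ↓ (((x6 ↑ x4) ↑ x6) ↑ x4))) ↓ (x4 ↑ x2) = True ↓ True = False
((x2 ↑ (x6 ⊕ x4)) ↓ ((x2 ↓ x6) ↑ (x4 ↓ x6))) ↓ (((x4 ↓ x6) ⊕ ((x4 ↓ (x6 ↓ x2)) ↓ (((x6 ↑ x4) ↑ x6) ↑ x4))) ↓ (x4 ↑ x2)) = False ↓ False = True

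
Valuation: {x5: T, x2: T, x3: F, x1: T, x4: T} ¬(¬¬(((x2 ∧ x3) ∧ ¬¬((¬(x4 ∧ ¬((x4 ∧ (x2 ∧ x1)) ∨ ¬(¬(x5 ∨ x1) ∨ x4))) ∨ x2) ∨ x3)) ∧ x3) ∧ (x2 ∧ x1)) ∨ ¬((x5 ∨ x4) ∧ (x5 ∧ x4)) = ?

T

x2 ∧ x3 = T ∧ F = F
x2 ∧ x1 = T ∧ T = T
x4 ∧ (x2 ∧ x1) = T ∧ T = T
x5 ∨ x1 = T ∨ T = T
¬(x5 ∨ x1) = ¬T = F
¬(x5 ∨ x1) ∨ x4 = F ∨ T = T
¬(¬(x5 ∨ x1) ∨ x4) = ¬T = F
(x4 ∧ (x2 ∧ x1)) ∨ ¬(¬(x5 ∨ x1) ∨ x4) = T ∨ F = T
¬((x4 ∧ (x2 ∧ x1)) ∨ ¬(¬(x5 ∨ x1) ∨ x4)) = ¬T = F
x4 ∧ ¬((x4 ∧ (x2 ∧ x1)) ∨ ¬(¬(x5 ∨ x1) ∨ x4)) = T ∧ F = F
¬(x4 ∧ ¬((x4 ∧ (x2 ∧ x1)) ∨ ¬(¬(x5 ∨ x1) ∨ x4))) = ¬F = T
¬(x4 ∧ ¬((x4 ∧ (x2 ∧ x1)) ∨ ¬(¬(x5 ∨ x1) ∨ x4))) ∨ x2 = T ∨ T = T
(¬(x4 ∧ ¬((x4 ∧ (x2 ∧ x1)) ∨ ¬(¬(x5 ∨ x1) ∨ x4))) ∨ x2) ∨ x3 = T ∨ F = T
¬((¬(x4 ∧ ¬((x4 ∧ (x2 ∧ x1)) ∨ ¬(¬(x5 ∨ x1) ∨ x4))) ∨ x2) ∨ x3) = ¬T = F
¬¬((¬(x4 ∧ ¬((x4 ∧ (x2 ∧ x1)) ∨ ¬(¬(x5 ∨ x1) ∨ x4))) ∨ x2) ∨ x3) = ¬F = T
(x2 ∧ x3) ∧ ¬¬((¬(x4 ∧ ¬((x4 ∧ (x2 ∧ x1)) ∨ ¬(¬(x5 ∨ x1) ∨ x4))) ∨ x2) ∨ x3) = F ∧ T = F
((x2 ∧ x3) ∧ ¬¬((¬(x4 ∧ ¬((x4 ∧ (x2 ∧ x1)) ∨ ¬(¬(x5 ∨ x1) ∨ x4))) ∨ x2) ∨ x3)) ∧ x3 = F ∧ F = F
¬(((x2 ∧ x3) ∧ ¬¬((¬(x4 ∧ ¬((x4 ∧ (x2 ∧ x1)) ∨ ¬(¬(x5 ∨ x1) ∨ x4))) ∨ x2) ∨ x3)) ∧ x3) = ¬F = T
¬¬(((x2 ∧ x3) ∧ ¬¬((¬(x4 ∧ ¬((x4 ∧ (x2 ∧ x1)) ∨ ¬(¬(x5 ∨ x1) ∨ x4))) ∨ x2) ∨ x3)) ∧ x3) = ¬T = F
x2 ∧ x1 = T ∧ T = T
¬¬(((x2 ∧ x3) ∧ ¬¬((¬(x4 ∧ ¬((x4 ∧ (x2 ∧ x1)) ∨ ¬(¬(x5 ∨ x1) ∨ x4))) ∨ x2) ∨ x3)) ∧ x3) ∧ (x2 ∧ x1) = F ∧ T = F
¬(¬¬(((x2 ∧ x3) ∧ ¬¬((¬(x4 ∧ ¬((x4 ∧ (x2 ∧ x1)) ∨ ¬(¬(x5 ∨ x1) ∨ x4))) ∨ x2) ∨ x3)) ∧ x3) ∧ (x2 ∧ x1)) = ¬F = T
x5 ∨ x4 = T ∨ T = T
x5 ∧ x4 = T ∧ T = T
(x5 ∨ x4) ∧ (x5 ∧ x4) = T ∧ T = T
¬((x5 ∨ x4) ∧ (x5 ∧ x4)) = ¬T = F
¬(¬¬(((x2 ∧ x3) ∧ ¬¬((¬(x4 ∧ ¬((x4 ∧ (x2 ∧ x1)) ∨ ¬(¬(x5 ∨ x1) ∨ x4))) ∨ x2) ∨ x3)) ∧ x3) ∧ (x2 ∧ x1)) ∨ ¬((x5 ∨ x4) ∧ (x5 ∧ x4)) = T ∨ F = T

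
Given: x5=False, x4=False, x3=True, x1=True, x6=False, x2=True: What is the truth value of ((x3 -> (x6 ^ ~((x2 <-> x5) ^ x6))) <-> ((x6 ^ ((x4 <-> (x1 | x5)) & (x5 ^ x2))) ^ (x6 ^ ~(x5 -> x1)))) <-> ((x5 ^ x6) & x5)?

x2 <-> x5 = True <-> False = False
(x2 <-> x5) ^ x6 = False ^ False = False
~((x2 <-> x5) ^ x6) = ~False = True
x6 ^ ~((x2 <-> x5) ^ x6) = False ^ True = True
x3 -> (x6 ^ ~((x2 <-> x5) ^ x6)) = True -> True = True
x1 | x5 = True | False = True
x4 <-> (x1 | x5) = False <-> True = False
x5 ^ x2 = False ^ True = True
(x4 <-> (x1 | x5)) & (x5 ^ x2) = False & True = False
x6 ^ ((x4 <-> (x1 | x5)) & (x5 ^ x2)) = False ^ False = False
x5 -> x1 = False -> True = True
~(x5 -> x1) = ~True = False
x6 ^ ~(x5 -> x1) = False ^ False = False
(x6 ^ ((x4 <-> (x1 | x5)) & (x5 ^ x2))) ^ (x6 ^ ~(x5 -> x1)) = False ^ False = False
(x3 -> (x6 ^ ~((x2 <-> x5) ^ x6))) <-> ((x6 ^ ((x4 <-> (x1 | x5)) & (x5 ^ x2))) ^ (x6 ^ ~(x5 -> x1))) = True <-> False = False
x5 ^ x6 = False ^ False = False
(x5 ^ x6) & x5 = False & False = False
((x3 -> (x6 ^ ~((x2 <-> x5) ^ x6))) <-> ((x6 ^ ((x4 <-> (x1 | x5)) & (x5 ^ x2))) ^ (x6 ^ ~(x5 -> x1)))) <-> ((x5 ^ x6) & x5) = False <-> False = True

True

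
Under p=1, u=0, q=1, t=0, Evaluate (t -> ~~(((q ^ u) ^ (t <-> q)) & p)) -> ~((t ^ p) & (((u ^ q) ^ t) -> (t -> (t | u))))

0

q ^ u = 1 ^ 0 = 1
t <-> q = 0 <-> 1 = 0
(q ^ u) ^ (t <-> q) = 1 ^ 0 = 1
((q ^ u) ^ (t <-> q)) & p = 1 & 1 = 1
~(((q ^ u) ^ (t <-> q)) & p) = ~1 = 0
~~(((q ^ u) ^ (t <-> q)) & p) = ~0 = 1
t -> ~~(((q ^ u) ^ (t <-> q)) & p) = 0 -> 1 = 1
t ^ p = 0 ^ 1 = 1
u ^ q = 0 ^ 1 = 1
(u ^ q) ^ t = 1 ^ 0 = 1
t | u = 0 | 0 = 0
t -> (t | u) = 0 -> 0 = 1
((u ^ q) ^ t) -> (t -> (t | u)) = 1 -> 1 = 1
(t ^ p) & (((u ^ q) ^ t) -> (t -> (t | u))) = 1 & 1 = 1
~((t ^ p) & (((u ^ q) ^ t) -> (t -> (t | u)))) = ~1 = 0
(t -> ~~(((q ^ u) ^ (t <-> q)) & p)) -> ~((t ^ p) & (((u ^ q) ^ t) -> (t -> (t | u)))) = 1 -> 0 = 0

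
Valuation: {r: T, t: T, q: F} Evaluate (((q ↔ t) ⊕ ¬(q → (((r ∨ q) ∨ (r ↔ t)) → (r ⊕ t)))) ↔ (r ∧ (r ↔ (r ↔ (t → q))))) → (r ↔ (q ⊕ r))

T

q ↔ t = F ↔ T = F
r ∨ q = T ∨ F = T
r ↔ t = T ↔ T = T
(r ∨ q) ∨ (r ↔ t) = T ∨ T = T
r ⊕ t = T ⊕ T = F
((r ∨ q) ∨ (r ↔ t)) → (r ⊕ t) = T → F = F
q → (((r ∨ q) ∨ (r ↔ t)) → (r ⊕ t)) = F → F = T
¬(q → (((r ∨ q) ∨ (r ↔ t)) → (r ⊕ t))) = ¬T = F
(q ↔ t) ⊕ ¬(q → (((r ∨ q) ∨ (r ↔ t)) → (r ⊕ t))) = F ⊕ F = F
t → q = T → F = F
r ↔ (t → q) = T ↔ F = F
r ↔ (r ↔ (t → q)) = T ↔ F = F
r ∧ (r ↔ (r ↔ (t → q))) = T ∧ F = F
((q ↔ t) ⊕ ¬(q → (((r ∨ q) ∨ (r ↔ t)) → (r ⊕ t)))) ↔ (r ∧ (r ↔ (r ↔ (t → q)))) = F ↔ F = T
q ⊕ r = F ⊕ T = T
r ↔ (q ⊕ r) = T ↔ T = T
(((q ↔ t) ⊕ ¬(q → (((r ∨ q) ∨ (r ↔ t)) → (r ⊕ t)))) ↔ (r ∧ (r ↔ (r ↔ (t → q))))) → (r ↔ (q ⊕ r)) = T → T = T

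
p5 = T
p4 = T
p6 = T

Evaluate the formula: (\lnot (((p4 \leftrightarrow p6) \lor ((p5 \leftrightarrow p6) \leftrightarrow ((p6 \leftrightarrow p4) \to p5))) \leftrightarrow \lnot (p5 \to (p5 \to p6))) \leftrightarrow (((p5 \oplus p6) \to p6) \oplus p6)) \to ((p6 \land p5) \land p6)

T

p4 \leftrightarrow p6 = T \leftrightarrow T = T
p5 \leftrightarrow p6 = T \leftrightarrow T = T
p6 \leftrightarrow p4 = T \leftrightarrow T = T
(p6 \leftrightarrow p4) \to p5 = T \to T = T
(p5 \leftrightarrow p6) \leftrightarrow ((p6 \leftrightarrow p4) \to p5) = T \leftrightarrow T = T
(p4 \leftrightarrow p6) \lor ((p5 \leftrightarrow p6) \leftrightarrow ((p6 \leftrightarrow p4) \to p5)) = T \lor T = T
p5 \to p6 = T \to T = T
p5 \to (p5 \to p6) = T \to T = T
\lnot (p5 \to (p5 \to p6)) = \lnot T = F
((p4 \leftrightarrow p6) \lor ((p5 \leftrightarrow p6) \leftrightarrow ((p6 \leftrightarrow p4) \to p5))) \leftrightarrow \lnot (p5 \to (p5 \to p6)) = T \leftrightarrow F = F
\lnot (((p4 \leftrightarrow p6) \lor ((p5 \leftrightarrow p6) \leftrightarrow ((p6 \leftrightarrow p4) \to p5))) \leftrightarrow \lnot (p5 \to (p5 \to p6))) = \lnot F = T
p5 \oplus p6 = T \oplus T = F
(p5 \oplus p6) \to p6 = F \to T = T
((p5 \oplus p6) \to p6) \oplus p6 = T \oplus T = F
\lnot (((p4 \leftrightarrow p6) \lor ((p5 \leftrightarrow p6) \leftrightarrow ((p6 \leftrightarrow p4) \to p5))) \leftrightarrow \lnot (p5 \to (p5 \to p6))) \leftrightarrow (((p5 \oplus p6) \to p6) \oplus p6) = T \leftrightarrow F = F
p6 \land p5 = T \land T = T
(p6 \land p5) \land p6 = T \land T = T
(\lnot (((p4 \leftrightarrow p6) \lor ((p5 \leftrightarrow p6) \leftrightarrow ((p6 \leftrightarrow p4) \to p5))) \leftrightarrow \lnot (p5 \to (p5 \to p6))) \leftrightarrow (((p5 \oplus p6) \to p6) \oplus p6)) \to ((p6 \land p5) \land p6) = F \to T = T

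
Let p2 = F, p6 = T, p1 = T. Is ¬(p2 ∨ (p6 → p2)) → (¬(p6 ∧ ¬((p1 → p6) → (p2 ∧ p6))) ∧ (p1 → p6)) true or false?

p6 → p2 = T → F = F
p2 ∨ (p6 → p2) = F ∨ F = F
¬(p2 ∨ (p6 → p2)) = ¬F = T
p1 → p6 = T → T = T
p2 ∧ p6 = F ∧ T = F
(p1 → p6) → (p2 ∧ p6) = T → F = F
¬((p1 → p6) → (p2 ∧ p6)) = ¬F = T
p6 ∧ ¬((p1 → p6) → (p2 ∧ p6)) = T ∧ T = T
¬(p6 ∧ ¬((p1 → p6) → (p2 ∧ p6))) = ¬T = F
p1 → p6 = T → T = T
¬(p6 ∧ ¬((p1 → p6) → (p2 ∧ p6))) ∧ (p1 → p6) = F ∧ T = F
¬(p2 ∨ (p6 → p2)) → (¬(p6 ∧ ¬((p1 → p6) → (p2 ∧ p6))) ∧ (p1 → p6)) = T → F = F

F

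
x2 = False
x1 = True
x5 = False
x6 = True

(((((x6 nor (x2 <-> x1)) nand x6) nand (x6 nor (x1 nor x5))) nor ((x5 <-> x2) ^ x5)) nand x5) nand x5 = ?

Substituting x2=False, x1=True, x5=False, x6=True:
x2 <-> x1 = False <-> True = False
x6 nor (x2 <-> x1) = True nor False = False
(x6 nor (x2 <-> x1)) nand x6 = False nand True = True
x1 nor x5 = True nor False = False
x6 nor (x1 nor x5) = True nor False = False
((x6 nor (x2 <-> x1)) nand x6) nand (x6 nor (x1 nor x5)) = True nand False = True
x5 <-> x2 = False <-> False = True
(x5 <-> x2) ^ x5 = True ^ False = True
(((x6 nor (x2 <-> x1)) nand x6) nand (x6 nor (x1 nor x5))) nor ((x5 <-> x2) ^ x5) = True nor True = False
((((x6 nor (x2 <-> x1)) nand x6) nand (x6 nor (x1 nor x5))) nor ((x5 <-> x2) ^ x5)) nand x5 = False nand False = True
(((((x6 nor (x2 <-> x1)) nand x6) nand (x6 nor (x1 nor x5))) nor ((x5 <-> x2) ^ x5)) nand x5) nand x5 = True nand False = True

True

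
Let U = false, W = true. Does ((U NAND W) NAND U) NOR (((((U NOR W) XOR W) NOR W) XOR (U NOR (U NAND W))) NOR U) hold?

false

Substituting U=false, W=true:
U NAND W = false NAND true = true
(U NAND W) NAND U = true NAND false = true
U NOR W = false NOR true = false
(U NOR W) XOR W = false XOR true = true
((U NOR W) XOR W) NOR W = true NOR true = false
U NAND W = false NAND true = true
U NOR (U NAND W) = false NOR true = false
(((U NOR W) XOR W) NOR W) XOR (U NOR (U NAND W)) = false XOR false = false
((((U NOR W) XOR W) NOR W) XOR (U NOR (U NAND W))) NOR U = false NOR false = true
((U NAND W) NAND U) NOR (((((U NOR W) XOR W) NOR W) XOR (U NOR (U NAND W))) NOR U) = true NOR true = false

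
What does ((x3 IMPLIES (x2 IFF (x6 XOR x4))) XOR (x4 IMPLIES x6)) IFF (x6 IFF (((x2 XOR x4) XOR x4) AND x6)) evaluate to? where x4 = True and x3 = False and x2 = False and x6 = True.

x6 XOR x4 = True XOR True = False
x2 IFF (x6 XOR x4) = False IFF False = True
x3 IMPLIES (x2 IFF (x6 XOR x4)) = False IMPLIES True = True
x4 IMPLIES x6 = True IMPLIES True = True
(x3 IMPLIES (x2 IFF (x6 XOR x4))) XOR (x4 IMPLIES x6) = True XOR True = False
x2 XOR x4 = False XOR True = True
(x2 XOR x4) XOR x4 = True XOR True = False
((x2 XOR x4) XOR x4) AND x6 = False AND True = False
x6 IFF (((x2 XOR x4) XOR x4) AND x6) = True IFF False = False
((x3 IMPLIES (x2 IFF (x6 XOR x4))) XOR (x4 IMPLIES x6)) IFF (x6 IFF (((x2 XOR x4) XOR x4) AND x6)) = False IFF False = True

True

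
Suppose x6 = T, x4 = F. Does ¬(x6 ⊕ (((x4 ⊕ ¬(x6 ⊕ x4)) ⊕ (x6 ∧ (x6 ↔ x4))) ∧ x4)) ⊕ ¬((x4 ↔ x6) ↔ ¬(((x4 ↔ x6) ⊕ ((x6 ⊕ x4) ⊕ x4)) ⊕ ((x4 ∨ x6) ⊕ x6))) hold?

x6 ⊕ x4 = T ⊕ F = T
¬(x6 ⊕ x4) = ¬T = F
x4 ⊕ ¬(x6 ⊕ x4) = F ⊕ F = F
x6 ↔ x4 = T ↔ F = F
x6 ∧ (x6 ↔ x4) = T ∧ F = F
(x4 ⊕ ¬(x6 ⊕ x4)) ⊕ (x6 ∧ (x6 ↔ x4)) = F ⊕ F = F
((x4 ⊕ ¬(x6 ⊕ x4)) ⊕ (x6 ∧ (x6 ↔ x4))) ∧ x4 = F ∧ F = F
x6 ⊕ (((x4 ⊕ ¬(x6 ⊕ x4)) ⊕ (x6 ∧ (x6 ↔ x4))) ∧ x4) = T ⊕ F = T
¬(x6 ⊕ (((x4 ⊕ ¬(x6 ⊕ x4)) ⊕ (x6 ∧ (x6 ↔ x4))) ∧ x4)) = ¬T = F
x4 ↔ x6 = F ↔ T = F
x4 ↔ x6 = F ↔ T = F
x6 ⊕ x4 = T ⊕ F = T
(x6 ⊕ x4) ⊕ x4 = T ⊕ F = T
(x4 ↔ x6) ⊕ ((x6 ⊕ x4) ⊕ x4) = F ⊕ T = T
x4 ∨ x6 = F ∨ T = T
(x4 ∨ x6) ⊕ x6 = T ⊕ T = F
((x4 ↔ x6) ⊕ ((x6 ⊕ x4) ⊕ x4)) ⊕ ((x4 ∨ x6) ⊕ x6) = T ⊕ F = T
¬(((x4 ↔ x6) ⊕ ((x6 ⊕ x4) ⊕ x4)) ⊕ ((x4 ∨ x6) ⊕ x6)) = ¬T = F
(x4 ↔ x6) ↔ ¬(((x4 ↔ x6) ⊕ ((x6 ⊕ x4) ⊕ x4)) ⊕ ((x4 ∨ x6) ⊕ x6)) = F ↔ F = T
¬((x4 ↔ x6) ↔ ¬(((x4 ↔ x6) ⊕ ((x6 ⊕ x4) ⊕ x4)) ⊕ ((x4 ∨ x6) ⊕ x6))) = ¬T = F
¬(x6 ⊕ (((x4 ⊕ ¬(x6 ⊕ x4)) ⊕ (x6 ∧ (x6 ↔ x4))) ∧ x4)) ⊕ ¬((x4 ↔ x6) ↔ ¬(((x4 ↔ x6) ⊕ ((x6 ⊕ x4) ⊕ x4)) ⊕ ((x4 ∨ x6) ⊕ x6))) = F ⊕ F = F

F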